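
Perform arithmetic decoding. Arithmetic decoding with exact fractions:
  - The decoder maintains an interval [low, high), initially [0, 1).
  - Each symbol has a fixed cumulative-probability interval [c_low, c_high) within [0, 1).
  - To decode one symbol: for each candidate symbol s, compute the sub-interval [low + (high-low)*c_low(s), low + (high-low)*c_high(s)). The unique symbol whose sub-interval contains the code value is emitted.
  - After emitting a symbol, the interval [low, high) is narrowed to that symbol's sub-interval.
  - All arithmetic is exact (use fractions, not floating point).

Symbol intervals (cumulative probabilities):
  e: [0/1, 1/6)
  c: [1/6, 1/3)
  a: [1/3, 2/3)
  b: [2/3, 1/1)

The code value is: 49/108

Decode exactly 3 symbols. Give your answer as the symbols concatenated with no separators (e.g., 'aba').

Step 1: interval [0/1, 1/1), width = 1/1 - 0/1 = 1/1
  'e': [0/1 + 1/1*0/1, 0/1 + 1/1*1/6) = [0/1, 1/6)
  'c': [0/1 + 1/1*1/6, 0/1 + 1/1*1/3) = [1/6, 1/3)
  'a': [0/1 + 1/1*1/3, 0/1 + 1/1*2/3) = [1/3, 2/3) <- contains code 49/108
  'b': [0/1 + 1/1*2/3, 0/1 + 1/1*1/1) = [2/3, 1/1)
  emit 'a', narrow to [1/3, 2/3)
Step 2: interval [1/3, 2/3), width = 2/3 - 1/3 = 1/3
  'e': [1/3 + 1/3*0/1, 1/3 + 1/3*1/6) = [1/3, 7/18)
  'c': [1/3 + 1/3*1/6, 1/3 + 1/3*1/3) = [7/18, 4/9)
  'a': [1/3 + 1/3*1/3, 1/3 + 1/3*2/3) = [4/9, 5/9) <- contains code 49/108
  'b': [1/3 + 1/3*2/3, 1/3 + 1/3*1/1) = [5/9, 2/3)
  emit 'a', narrow to [4/9, 5/9)
Step 3: interval [4/9, 5/9), width = 5/9 - 4/9 = 1/9
  'e': [4/9 + 1/9*0/1, 4/9 + 1/9*1/6) = [4/9, 25/54) <- contains code 49/108
  'c': [4/9 + 1/9*1/6, 4/9 + 1/9*1/3) = [25/54, 13/27)
  'a': [4/9 + 1/9*1/3, 4/9 + 1/9*2/3) = [13/27, 14/27)
  'b': [4/9 + 1/9*2/3, 4/9 + 1/9*1/1) = [14/27, 5/9)
  emit 'e', narrow to [4/9, 25/54)

Answer: aae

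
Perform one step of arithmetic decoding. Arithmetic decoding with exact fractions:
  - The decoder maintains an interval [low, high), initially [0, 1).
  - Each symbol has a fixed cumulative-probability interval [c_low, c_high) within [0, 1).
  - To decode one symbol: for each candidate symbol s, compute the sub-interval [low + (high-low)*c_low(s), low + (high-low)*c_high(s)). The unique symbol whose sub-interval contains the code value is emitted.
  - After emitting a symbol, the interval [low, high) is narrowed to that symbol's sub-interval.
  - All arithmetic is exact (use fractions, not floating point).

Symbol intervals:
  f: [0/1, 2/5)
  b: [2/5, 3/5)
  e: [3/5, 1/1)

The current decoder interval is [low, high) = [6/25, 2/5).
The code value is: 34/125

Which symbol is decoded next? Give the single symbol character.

Interval width = high − low = 2/5 − 6/25 = 4/25
Scaled code = (code − low) / width = (34/125 − 6/25) / 4/25 = 1/5
  f: [0/1, 2/5) ← scaled code falls here ✓
  b: [2/5, 3/5) 
  e: [3/5, 1/1) 

Answer: f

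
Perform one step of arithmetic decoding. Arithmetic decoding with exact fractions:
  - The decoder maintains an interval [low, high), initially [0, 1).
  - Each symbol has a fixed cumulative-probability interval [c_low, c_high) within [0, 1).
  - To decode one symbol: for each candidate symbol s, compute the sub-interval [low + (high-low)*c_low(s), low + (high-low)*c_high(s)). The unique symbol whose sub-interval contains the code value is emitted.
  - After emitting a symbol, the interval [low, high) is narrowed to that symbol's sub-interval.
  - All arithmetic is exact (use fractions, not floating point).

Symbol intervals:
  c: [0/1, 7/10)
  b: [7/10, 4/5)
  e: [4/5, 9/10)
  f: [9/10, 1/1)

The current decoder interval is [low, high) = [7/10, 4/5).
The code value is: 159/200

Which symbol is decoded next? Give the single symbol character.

Interval width = high − low = 4/5 − 7/10 = 1/10
Scaled code = (code − low) / width = (159/200 − 7/10) / 1/10 = 19/20
  c: [0/1, 7/10) 
  b: [7/10, 4/5) 
  e: [4/5, 9/10) 
  f: [9/10, 1/1) ← scaled code falls here ✓

Answer: f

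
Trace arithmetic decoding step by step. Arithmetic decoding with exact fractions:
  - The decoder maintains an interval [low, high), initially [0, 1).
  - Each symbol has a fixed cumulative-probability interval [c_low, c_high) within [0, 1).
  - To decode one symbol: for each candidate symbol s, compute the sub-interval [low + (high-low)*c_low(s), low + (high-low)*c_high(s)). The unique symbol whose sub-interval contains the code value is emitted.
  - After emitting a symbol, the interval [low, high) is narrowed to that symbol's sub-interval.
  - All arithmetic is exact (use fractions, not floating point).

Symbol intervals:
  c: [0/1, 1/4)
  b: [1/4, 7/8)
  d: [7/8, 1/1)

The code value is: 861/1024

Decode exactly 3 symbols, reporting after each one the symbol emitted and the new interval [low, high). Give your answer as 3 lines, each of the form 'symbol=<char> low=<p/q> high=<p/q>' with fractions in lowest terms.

Step 1: interval [0/1, 1/1), width = 1/1 - 0/1 = 1/1
  'c': [0/1 + 1/1*0/1, 0/1 + 1/1*1/4) = [0/1, 1/4)
  'b': [0/1 + 1/1*1/4, 0/1 + 1/1*7/8) = [1/4, 7/8) <- contains code 861/1024
  'd': [0/1 + 1/1*7/8, 0/1 + 1/1*1/1) = [7/8, 1/1)
  emit 'b', narrow to [1/4, 7/8)
Step 2: interval [1/4, 7/8), width = 7/8 - 1/4 = 5/8
  'c': [1/4 + 5/8*0/1, 1/4 + 5/8*1/4) = [1/4, 13/32)
  'b': [1/4 + 5/8*1/4, 1/4 + 5/8*7/8) = [13/32, 51/64)
  'd': [1/4 + 5/8*7/8, 1/4 + 5/8*1/1) = [51/64, 7/8) <- contains code 861/1024
  emit 'd', narrow to [51/64, 7/8)
Step 3: interval [51/64, 7/8), width = 7/8 - 51/64 = 5/64
  'c': [51/64 + 5/64*0/1, 51/64 + 5/64*1/4) = [51/64, 209/256)
  'b': [51/64 + 5/64*1/4, 51/64 + 5/64*7/8) = [209/256, 443/512) <- contains code 861/1024
  'd': [51/64 + 5/64*7/8, 51/64 + 5/64*1/1) = [443/512, 7/8)
  emit 'b', narrow to [209/256, 443/512)

Answer: symbol=b low=1/4 high=7/8
symbol=d low=51/64 high=7/8
symbol=b low=209/256 high=443/512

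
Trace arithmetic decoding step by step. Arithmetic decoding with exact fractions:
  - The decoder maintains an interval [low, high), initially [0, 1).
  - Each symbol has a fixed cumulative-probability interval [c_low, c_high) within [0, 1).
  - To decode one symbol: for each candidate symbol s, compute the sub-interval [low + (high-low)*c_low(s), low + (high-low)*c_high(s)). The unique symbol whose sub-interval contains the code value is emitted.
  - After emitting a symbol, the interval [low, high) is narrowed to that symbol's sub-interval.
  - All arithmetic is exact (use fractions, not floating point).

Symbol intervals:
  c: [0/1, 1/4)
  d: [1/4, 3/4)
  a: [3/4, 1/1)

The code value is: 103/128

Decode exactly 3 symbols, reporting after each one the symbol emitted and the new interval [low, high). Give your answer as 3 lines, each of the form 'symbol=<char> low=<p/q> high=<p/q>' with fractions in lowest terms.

Answer: symbol=a low=3/4 high=1/1
symbol=c low=3/4 high=13/16
symbol=a low=51/64 high=13/16

Derivation:
Step 1: interval [0/1, 1/1), width = 1/1 - 0/1 = 1/1
  'c': [0/1 + 1/1*0/1, 0/1 + 1/1*1/4) = [0/1, 1/4)
  'd': [0/1 + 1/1*1/4, 0/1 + 1/1*3/4) = [1/4, 3/4)
  'a': [0/1 + 1/1*3/4, 0/1 + 1/1*1/1) = [3/4, 1/1) <- contains code 103/128
  emit 'a', narrow to [3/4, 1/1)
Step 2: interval [3/4, 1/1), width = 1/1 - 3/4 = 1/4
  'c': [3/4 + 1/4*0/1, 3/4 + 1/4*1/4) = [3/4, 13/16) <- contains code 103/128
  'd': [3/4 + 1/4*1/4, 3/4 + 1/4*3/4) = [13/16, 15/16)
  'a': [3/4 + 1/4*3/4, 3/4 + 1/4*1/1) = [15/16, 1/1)
  emit 'c', narrow to [3/4, 13/16)
Step 3: interval [3/4, 13/16), width = 13/16 - 3/4 = 1/16
  'c': [3/4 + 1/16*0/1, 3/4 + 1/16*1/4) = [3/4, 49/64)
  'd': [3/4 + 1/16*1/4, 3/4 + 1/16*3/4) = [49/64, 51/64)
  'a': [3/4 + 1/16*3/4, 3/4 + 1/16*1/1) = [51/64, 13/16) <- contains code 103/128
  emit 'a', narrow to [51/64, 13/16)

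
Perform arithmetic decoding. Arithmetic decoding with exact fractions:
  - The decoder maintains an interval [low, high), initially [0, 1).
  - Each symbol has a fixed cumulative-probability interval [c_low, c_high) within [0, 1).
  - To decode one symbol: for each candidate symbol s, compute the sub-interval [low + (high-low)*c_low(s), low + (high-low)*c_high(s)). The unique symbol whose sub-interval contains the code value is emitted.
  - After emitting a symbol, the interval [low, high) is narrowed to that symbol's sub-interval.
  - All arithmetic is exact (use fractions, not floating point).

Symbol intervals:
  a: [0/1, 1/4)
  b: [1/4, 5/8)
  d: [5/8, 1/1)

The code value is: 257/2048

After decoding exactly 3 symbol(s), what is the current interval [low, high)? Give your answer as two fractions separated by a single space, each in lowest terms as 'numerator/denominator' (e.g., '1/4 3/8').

Step 1: interval [0/1, 1/1), width = 1/1 - 0/1 = 1/1
  'a': [0/1 + 1/1*0/1, 0/1 + 1/1*1/4) = [0/1, 1/4) <- contains code 257/2048
  'b': [0/1 + 1/1*1/4, 0/1 + 1/1*5/8) = [1/4, 5/8)
  'd': [0/1 + 1/1*5/8, 0/1 + 1/1*1/1) = [5/8, 1/1)
  emit 'a', narrow to [0/1, 1/4)
Step 2: interval [0/1, 1/4), width = 1/4 - 0/1 = 1/4
  'a': [0/1 + 1/4*0/1, 0/1 + 1/4*1/4) = [0/1, 1/16)
  'b': [0/1 + 1/4*1/4, 0/1 + 1/4*5/8) = [1/16, 5/32) <- contains code 257/2048
  'd': [0/1 + 1/4*5/8, 0/1 + 1/4*1/1) = [5/32, 1/4)
  emit 'b', narrow to [1/16, 5/32)
Step 3: interval [1/16, 5/32), width = 5/32 - 1/16 = 3/32
  'a': [1/16 + 3/32*0/1, 1/16 + 3/32*1/4) = [1/16, 11/128)
  'b': [1/16 + 3/32*1/4, 1/16 + 3/32*5/8) = [11/128, 31/256)
  'd': [1/16 + 3/32*5/8, 1/16 + 3/32*1/1) = [31/256, 5/32) <- contains code 257/2048
  emit 'd', narrow to [31/256, 5/32)

Answer: 31/256 5/32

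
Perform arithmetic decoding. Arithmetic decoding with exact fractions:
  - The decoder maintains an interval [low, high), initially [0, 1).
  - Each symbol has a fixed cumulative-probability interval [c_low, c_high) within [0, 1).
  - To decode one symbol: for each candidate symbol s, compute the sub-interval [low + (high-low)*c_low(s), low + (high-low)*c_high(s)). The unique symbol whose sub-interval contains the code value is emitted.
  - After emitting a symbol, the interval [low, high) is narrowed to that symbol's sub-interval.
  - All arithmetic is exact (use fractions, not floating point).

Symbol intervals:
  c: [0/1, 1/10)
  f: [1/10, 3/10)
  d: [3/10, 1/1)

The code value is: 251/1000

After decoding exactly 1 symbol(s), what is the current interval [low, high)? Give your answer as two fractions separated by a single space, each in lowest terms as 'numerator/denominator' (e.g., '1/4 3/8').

Step 1: interval [0/1, 1/1), width = 1/1 - 0/1 = 1/1
  'c': [0/1 + 1/1*0/1, 0/1 + 1/1*1/10) = [0/1, 1/10)
  'f': [0/1 + 1/1*1/10, 0/1 + 1/1*3/10) = [1/10, 3/10) <- contains code 251/1000
  'd': [0/1 + 1/1*3/10, 0/1 + 1/1*1/1) = [3/10, 1/1)
  emit 'f', narrow to [1/10, 3/10)

Answer: 1/10 3/10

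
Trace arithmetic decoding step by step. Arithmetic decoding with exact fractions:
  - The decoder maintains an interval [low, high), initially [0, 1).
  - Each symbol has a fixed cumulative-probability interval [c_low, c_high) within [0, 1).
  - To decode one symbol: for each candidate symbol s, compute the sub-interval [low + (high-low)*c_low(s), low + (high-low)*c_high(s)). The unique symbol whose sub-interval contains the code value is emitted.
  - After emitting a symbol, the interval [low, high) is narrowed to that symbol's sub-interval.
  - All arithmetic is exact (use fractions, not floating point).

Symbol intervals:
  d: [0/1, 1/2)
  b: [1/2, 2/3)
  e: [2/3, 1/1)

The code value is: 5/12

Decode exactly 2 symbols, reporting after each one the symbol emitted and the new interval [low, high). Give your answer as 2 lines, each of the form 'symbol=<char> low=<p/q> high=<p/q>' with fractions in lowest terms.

Step 1: interval [0/1, 1/1), width = 1/1 - 0/1 = 1/1
  'd': [0/1 + 1/1*0/1, 0/1 + 1/1*1/2) = [0/1, 1/2) <- contains code 5/12
  'b': [0/1 + 1/1*1/2, 0/1 + 1/1*2/3) = [1/2, 2/3)
  'e': [0/1 + 1/1*2/3, 0/1 + 1/1*1/1) = [2/3, 1/1)
  emit 'd', narrow to [0/1, 1/2)
Step 2: interval [0/1, 1/2), width = 1/2 - 0/1 = 1/2
  'd': [0/1 + 1/2*0/1, 0/1 + 1/2*1/2) = [0/1, 1/4)
  'b': [0/1 + 1/2*1/2, 0/1 + 1/2*2/3) = [1/4, 1/3)
  'e': [0/1 + 1/2*2/3, 0/1 + 1/2*1/1) = [1/3, 1/2) <- contains code 5/12
  emit 'e', narrow to [1/3, 1/2)

Answer: symbol=d low=0/1 high=1/2
symbol=e low=1/3 high=1/2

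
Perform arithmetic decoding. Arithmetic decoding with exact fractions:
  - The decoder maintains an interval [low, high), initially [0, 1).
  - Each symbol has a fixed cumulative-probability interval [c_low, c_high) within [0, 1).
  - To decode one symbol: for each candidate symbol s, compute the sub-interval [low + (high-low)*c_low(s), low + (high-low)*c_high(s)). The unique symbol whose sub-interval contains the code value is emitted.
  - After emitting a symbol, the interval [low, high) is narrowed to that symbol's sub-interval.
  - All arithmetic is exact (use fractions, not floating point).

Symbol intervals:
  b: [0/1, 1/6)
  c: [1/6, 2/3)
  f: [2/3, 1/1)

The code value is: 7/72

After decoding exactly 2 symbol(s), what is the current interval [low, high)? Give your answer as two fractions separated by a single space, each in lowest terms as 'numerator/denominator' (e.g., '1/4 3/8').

Step 1: interval [0/1, 1/1), width = 1/1 - 0/1 = 1/1
  'b': [0/1 + 1/1*0/1, 0/1 + 1/1*1/6) = [0/1, 1/6) <- contains code 7/72
  'c': [0/1 + 1/1*1/6, 0/1 + 1/1*2/3) = [1/6, 2/3)
  'f': [0/1 + 1/1*2/3, 0/1 + 1/1*1/1) = [2/3, 1/1)
  emit 'b', narrow to [0/1, 1/6)
Step 2: interval [0/1, 1/6), width = 1/6 - 0/1 = 1/6
  'b': [0/1 + 1/6*0/1, 0/1 + 1/6*1/6) = [0/1, 1/36)
  'c': [0/1 + 1/6*1/6, 0/1 + 1/6*2/3) = [1/36, 1/9) <- contains code 7/72
  'f': [0/1 + 1/6*2/3, 0/1 + 1/6*1/1) = [1/9, 1/6)
  emit 'c', narrow to [1/36, 1/9)

Answer: 1/36 1/9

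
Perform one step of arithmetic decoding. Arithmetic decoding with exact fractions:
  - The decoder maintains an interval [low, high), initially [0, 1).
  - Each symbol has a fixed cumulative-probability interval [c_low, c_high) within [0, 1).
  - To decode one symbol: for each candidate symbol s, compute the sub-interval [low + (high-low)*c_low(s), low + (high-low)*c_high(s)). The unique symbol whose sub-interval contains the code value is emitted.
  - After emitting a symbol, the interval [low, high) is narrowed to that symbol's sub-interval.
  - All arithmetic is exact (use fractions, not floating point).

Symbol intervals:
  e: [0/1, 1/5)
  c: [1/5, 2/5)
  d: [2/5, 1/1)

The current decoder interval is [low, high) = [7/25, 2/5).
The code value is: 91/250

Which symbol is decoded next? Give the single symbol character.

Interval width = high − low = 2/5 − 7/25 = 3/25
Scaled code = (code − low) / width = (91/250 − 7/25) / 3/25 = 7/10
  e: [0/1, 1/5) 
  c: [1/5, 2/5) 
  d: [2/5, 1/1) ← scaled code falls here ✓

Answer: d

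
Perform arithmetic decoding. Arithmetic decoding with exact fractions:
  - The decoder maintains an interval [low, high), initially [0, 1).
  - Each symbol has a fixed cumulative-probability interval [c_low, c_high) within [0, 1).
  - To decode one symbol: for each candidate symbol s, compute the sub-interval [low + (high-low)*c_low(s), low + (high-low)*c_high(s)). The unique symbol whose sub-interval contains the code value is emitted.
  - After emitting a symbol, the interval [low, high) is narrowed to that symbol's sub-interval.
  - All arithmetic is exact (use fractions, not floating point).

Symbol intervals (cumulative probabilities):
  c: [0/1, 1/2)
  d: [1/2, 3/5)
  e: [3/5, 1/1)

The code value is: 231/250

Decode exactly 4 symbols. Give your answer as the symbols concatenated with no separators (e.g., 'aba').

Step 1: interval [0/1, 1/1), width = 1/1 - 0/1 = 1/1
  'c': [0/1 + 1/1*0/1, 0/1 + 1/1*1/2) = [0/1, 1/2)
  'd': [0/1 + 1/1*1/2, 0/1 + 1/1*3/5) = [1/2, 3/5)
  'e': [0/1 + 1/1*3/5, 0/1 + 1/1*1/1) = [3/5, 1/1) <- contains code 231/250
  emit 'e', narrow to [3/5, 1/1)
Step 2: interval [3/5, 1/1), width = 1/1 - 3/5 = 2/5
  'c': [3/5 + 2/5*0/1, 3/5 + 2/5*1/2) = [3/5, 4/5)
  'd': [3/5 + 2/5*1/2, 3/5 + 2/5*3/5) = [4/5, 21/25)
  'e': [3/5 + 2/5*3/5, 3/5 + 2/5*1/1) = [21/25, 1/1) <- contains code 231/250
  emit 'e', narrow to [21/25, 1/1)
Step 3: interval [21/25, 1/1), width = 1/1 - 21/25 = 4/25
  'c': [21/25 + 4/25*0/1, 21/25 + 4/25*1/2) = [21/25, 23/25)
  'd': [21/25 + 4/25*1/2, 21/25 + 4/25*3/5) = [23/25, 117/125) <- contains code 231/250
  'e': [21/25 + 4/25*3/5, 21/25 + 4/25*1/1) = [117/125, 1/1)
  emit 'd', narrow to [23/25, 117/125)
Step 4: interval [23/25, 117/125), width = 117/125 - 23/25 = 2/125
  'c': [23/25 + 2/125*0/1, 23/25 + 2/125*1/2) = [23/25, 116/125) <- contains code 231/250
  'd': [23/25 + 2/125*1/2, 23/25 + 2/125*3/5) = [116/125, 581/625)
  'e': [23/25 + 2/125*3/5, 23/25 + 2/125*1/1) = [581/625, 117/125)
  emit 'c', narrow to [23/25, 116/125)

Answer: eedc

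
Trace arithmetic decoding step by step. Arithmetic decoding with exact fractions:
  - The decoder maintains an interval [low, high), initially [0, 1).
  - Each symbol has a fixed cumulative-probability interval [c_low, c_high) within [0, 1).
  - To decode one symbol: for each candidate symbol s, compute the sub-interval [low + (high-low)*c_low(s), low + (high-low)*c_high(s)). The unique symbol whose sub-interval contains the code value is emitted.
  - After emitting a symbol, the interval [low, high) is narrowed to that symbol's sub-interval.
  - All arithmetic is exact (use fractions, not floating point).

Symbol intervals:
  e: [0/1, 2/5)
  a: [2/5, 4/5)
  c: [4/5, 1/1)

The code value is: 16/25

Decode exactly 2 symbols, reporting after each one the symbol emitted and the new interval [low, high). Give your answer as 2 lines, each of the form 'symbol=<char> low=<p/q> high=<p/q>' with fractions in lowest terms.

Step 1: interval [0/1, 1/1), width = 1/1 - 0/1 = 1/1
  'e': [0/1 + 1/1*0/1, 0/1 + 1/1*2/5) = [0/1, 2/5)
  'a': [0/1 + 1/1*2/5, 0/1 + 1/1*4/5) = [2/5, 4/5) <- contains code 16/25
  'c': [0/1 + 1/1*4/5, 0/1 + 1/1*1/1) = [4/5, 1/1)
  emit 'a', narrow to [2/5, 4/5)
Step 2: interval [2/5, 4/5), width = 4/5 - 2/5 = 2/5
  'e': [2/5 + 2/5*0/1, 2/5 + 2/5*2/5) = [2/5, 14/25)
  'a': [2/5 + 2/5*2/5, 2/5 + 2/5*4/5) = [14/25, 18/25) <- contains code 16/25
  'c': [2/5 + 2/5*4/5, 2/5 + 2/5*1/1) = [18/25, 4/5)
  emit 'a', narrow to [14/25, 18/25)

Answer: symbol=a low=2/5 high=4/5
symbol=a low=14/25 high=18/25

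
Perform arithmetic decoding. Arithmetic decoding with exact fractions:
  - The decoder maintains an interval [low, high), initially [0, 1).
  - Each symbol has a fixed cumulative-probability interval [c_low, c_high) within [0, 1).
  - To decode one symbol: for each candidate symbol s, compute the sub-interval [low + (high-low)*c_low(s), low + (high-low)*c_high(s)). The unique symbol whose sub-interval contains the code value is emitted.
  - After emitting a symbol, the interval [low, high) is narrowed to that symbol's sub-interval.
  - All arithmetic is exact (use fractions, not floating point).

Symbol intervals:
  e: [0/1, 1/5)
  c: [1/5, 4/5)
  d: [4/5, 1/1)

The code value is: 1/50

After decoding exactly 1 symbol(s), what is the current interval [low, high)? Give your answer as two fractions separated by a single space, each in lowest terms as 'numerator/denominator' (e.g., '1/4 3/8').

Step 1: interval [0/1, 1/1), width = 1/1 - 0/1 = 1/1
  'e': [0/1 + 1/1*0/1, 0/1 + 1/1*1/5) = [0/1, 1/5) <- contains code 1/50
  'c': [0/1 + 1/1*1/5, 0/1 + 1/1*4/5) = [1/5, 4/5)
  'd': [0/1 + 1/1*4/5, 0/1 + 1/1*1/1) = [4/5, 1/1)
  emit 'e', narrow to [0/1, 1/5)

Answer: 0/1 1/5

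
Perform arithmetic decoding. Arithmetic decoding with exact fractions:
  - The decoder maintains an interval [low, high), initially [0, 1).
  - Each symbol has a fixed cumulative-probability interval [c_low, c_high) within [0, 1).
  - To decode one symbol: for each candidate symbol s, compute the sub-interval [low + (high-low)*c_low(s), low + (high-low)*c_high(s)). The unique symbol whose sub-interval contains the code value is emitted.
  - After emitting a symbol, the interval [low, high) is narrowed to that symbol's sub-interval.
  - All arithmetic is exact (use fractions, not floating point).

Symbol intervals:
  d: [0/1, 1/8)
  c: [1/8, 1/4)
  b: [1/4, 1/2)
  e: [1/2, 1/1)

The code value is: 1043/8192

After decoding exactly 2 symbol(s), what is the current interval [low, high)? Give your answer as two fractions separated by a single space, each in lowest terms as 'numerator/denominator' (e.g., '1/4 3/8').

Answer: 1/8 9/64

Derivation:
Step 1: interval [0/1, 1/1), width = 1/1 - 0/1 = 1/1
  'd': [0/1 + 1/1*0/1, 0/1 + 1/1*1/8) = [0/1, 1/8)
  'c': [0/1 + 1/1*1/8, 0/1 + 1/1*1/4) = [1/8, 1/4) <- contains code 1043/8192
  'b': [0/1 + 1/1*1/4, 0/1 + 1/1*1/2) = [1/4, 1/2)
  'e': [0/1 + 1/1*1/2, 0/1 + 1/1*1/1) = [1/2, 1/1)
  emit 'c', narrow to [1/8, 1/4)
Step 2: interval [1/8, 1/4), width = 1/4 - 1/8 = 1/8
  'd': [1/8 + 1/8*0/1, 1/8 + 1/8*1/8) = [1/8, 9/64) <- contains code 1043/8192
  'c': [1/8 + 1/8*1/8, 1/8 + 1/8*1/4) = [9/64, 5/32)
  'b': [1/8 + 1/8*1/4, 1/8 + 1/8*1/2) = [5/32, 3/16)
  'e': [1/8 + 1/8*1/2, 1/8 + 1/8*1/1) = [3/16, 1/4)
  emit 'd', narrow to [1/8, 9/64)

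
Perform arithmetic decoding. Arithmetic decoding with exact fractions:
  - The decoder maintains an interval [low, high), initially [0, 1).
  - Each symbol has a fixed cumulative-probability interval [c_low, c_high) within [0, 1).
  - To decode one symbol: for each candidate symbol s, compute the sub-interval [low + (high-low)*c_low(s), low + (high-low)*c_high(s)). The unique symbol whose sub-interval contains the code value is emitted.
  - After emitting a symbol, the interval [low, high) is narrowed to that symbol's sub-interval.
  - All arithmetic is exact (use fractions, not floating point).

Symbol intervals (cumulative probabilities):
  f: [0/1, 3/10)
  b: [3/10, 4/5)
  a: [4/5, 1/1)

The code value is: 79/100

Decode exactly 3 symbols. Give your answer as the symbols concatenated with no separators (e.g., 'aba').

Step 1: interval [0/1, 1/1), width = 1/1 - 0/1 = 1/1
  'f': [0/1 + 1/1*0/1, 0/1 + 1/1*3/10) = [0/1, 3/10)
  'b': [0/1 + 1/1*3/10, 0/1 + 1/1*4/5) = [3/10, 4/5) <- contains code 79/100
  'a': [0/1 + 1/1*4/5, 0/1 + 1/1*1/1) = [4/5, 1/1)
  emit 'b', narrow to [3/10, 4/5)
Step 2: interval [3/10, 4/5), width = 4/5 - 3/10 = 1/2
  'f': [3/10 + 1/2*0/1, 3/10 + 1/2*3/10) = [3/10, 9/20)
  'b': [3/10 + 1/2*3/10, 3/10 + 1/2*4/5) = [9/20, 7/10)
  'a': [3/10 + 1/2*4/5, 3/10 + 1/2*1/1) = [7/10, 4/5) <- contains code 79/100
  emit 'a', narrow to [7/10, 4/5)
Step 3: interval [7/10, 4/5), width = 4/5 - 7/10 = 1/10
  'f': [7/10 + 1/10*0/1, 7/10 + 1/10*3/10) = [7/10, 73/100)
  'b': [7/10 + 1/10*3/10, 7/10 + 1/10*4/5) = [73/100, 39/50)
  'a': [7/10 + 1/10*4/5, 7/10 + 1/10*1/1) = [39/50, 4/5) <- contains code 79/100
  emit 'a', narrow to [39/50, 4/5)

Answer: baa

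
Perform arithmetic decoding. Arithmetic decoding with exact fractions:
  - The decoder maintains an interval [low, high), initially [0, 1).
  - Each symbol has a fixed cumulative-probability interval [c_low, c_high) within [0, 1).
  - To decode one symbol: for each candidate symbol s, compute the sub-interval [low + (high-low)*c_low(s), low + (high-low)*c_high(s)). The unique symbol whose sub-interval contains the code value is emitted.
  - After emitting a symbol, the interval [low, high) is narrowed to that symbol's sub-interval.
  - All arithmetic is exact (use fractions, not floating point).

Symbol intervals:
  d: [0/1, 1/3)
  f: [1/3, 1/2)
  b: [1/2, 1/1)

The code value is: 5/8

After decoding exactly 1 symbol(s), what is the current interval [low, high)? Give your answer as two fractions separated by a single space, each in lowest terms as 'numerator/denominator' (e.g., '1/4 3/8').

Step 1: interval [0/1, 1/1), width = 1/1 - 0/1 = 1/1
  'd': [0/1 + 1/1*0/1, 0/1 + 1/1*1/3) = [0/1, 1/3)
  'f': [0/1 + 1/1*1/3, 0/1 + 1/1*1/2) = [1/3, 1/2)
  'b': [0/1 + 1/1*1/2, 0/1 + 1/1*1/1) = [1/2, 1/1) <- contains code 5/8
  emit 'b', narrow to [1/2, 1/1)

Answer: 1/2 1/1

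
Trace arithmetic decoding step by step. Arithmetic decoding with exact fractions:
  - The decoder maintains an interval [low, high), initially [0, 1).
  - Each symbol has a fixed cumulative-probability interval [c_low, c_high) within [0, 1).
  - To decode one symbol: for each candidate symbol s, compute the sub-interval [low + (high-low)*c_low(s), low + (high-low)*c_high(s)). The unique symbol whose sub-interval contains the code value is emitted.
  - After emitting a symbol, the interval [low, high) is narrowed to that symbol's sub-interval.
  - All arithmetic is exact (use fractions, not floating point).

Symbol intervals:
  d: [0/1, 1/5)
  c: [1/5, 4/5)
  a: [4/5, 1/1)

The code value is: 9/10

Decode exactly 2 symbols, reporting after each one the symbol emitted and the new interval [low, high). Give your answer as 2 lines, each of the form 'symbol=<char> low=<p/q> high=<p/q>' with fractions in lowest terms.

Answer: symbol=a low=4/5 high=1/1
symbol=c low=21/25 high=24/25

Derivation:
Step 1: interval [0/1, 1/1), width = 1/1 - 0/1 = 1/1
  'd': [0/1 + 1/1*0/1, 0/1 + 1/1*1/5) = [0/1, 1/5)
  'c': [0/1 + 1/1*1/5, 0/1 + 1/1*4/5) = [1/5, 4/5)
  'a': [0/1 + 1/1*4/5, 0/1 + 1/1*1/1) = [4/5, 1/1) <- contains code 9/10
  emit 'a', narrow to [4/5, 1/1)
Step 2: interval [4/5, 1/1), width = 1/1 - 4/5 = 1/5
  'd': [4/5 + 1/5*0/1, 4/5 + 1/5*1/5) = [4/5, 21/25)
  'c': [4/5 + 1/5*1/5, 4/5 + 1/5*4/5) = [21/25, 24/25) <- contains code 9/10
  'a': [4/5 + 1/5*4/5, 4/5 + 1/5*1/1) = [24/25, 1/1)
  emit 'c', narrow to [21/25, 24/25)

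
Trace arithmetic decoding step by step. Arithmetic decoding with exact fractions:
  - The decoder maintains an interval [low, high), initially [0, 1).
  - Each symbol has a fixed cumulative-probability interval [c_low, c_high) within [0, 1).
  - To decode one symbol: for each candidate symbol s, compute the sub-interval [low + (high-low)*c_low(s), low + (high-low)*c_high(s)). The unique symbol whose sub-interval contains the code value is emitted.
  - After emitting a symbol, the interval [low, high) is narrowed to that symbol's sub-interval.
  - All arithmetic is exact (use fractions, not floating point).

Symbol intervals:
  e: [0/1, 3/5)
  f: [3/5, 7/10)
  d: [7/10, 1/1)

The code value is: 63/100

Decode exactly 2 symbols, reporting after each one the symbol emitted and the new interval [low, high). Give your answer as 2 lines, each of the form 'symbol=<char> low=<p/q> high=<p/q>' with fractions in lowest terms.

Step 1: interval [0/1, 1/1), width = 1/1 - 0/1 = 1/1
  'e': [0/1 + 1/1*0/1, 0/1 + 1/1*3/5) = [0/1, 3/5)
  'f': [0/1 + 1/1*3/5, 0/1 + 1/1*7/10) = [3/5, 7/10) <- contains code 63/100
  'd': [0/1 + 1/1*7/10, 0/1 + 1/1*1/1) = [7/10, 1/1)
  emit 'f', narrow to [3/5, 7/10)
Step 2: interval [3/5, 7/10), width = 7/10 - 3/5 = 1/10
  'e': [3/5 + 1/10*0/1, 3/5 + 1/10*3/5) = [3/5, 33/50) <- contains code 63/100
  'f': [3/5 + 1/10*3/5, 3/5 + 1/10*7/10) = [33/50, 67/100)
  'd': [3/5 + 1/10*7/10, 3/5 + 1/10*1/1) = [67/100, 7/10)
  emit 'e', narrow to [3/5, 33/50)

Answer: symbol=f low=3/5 high=7/10
symbol=e low=3/5 high=33/50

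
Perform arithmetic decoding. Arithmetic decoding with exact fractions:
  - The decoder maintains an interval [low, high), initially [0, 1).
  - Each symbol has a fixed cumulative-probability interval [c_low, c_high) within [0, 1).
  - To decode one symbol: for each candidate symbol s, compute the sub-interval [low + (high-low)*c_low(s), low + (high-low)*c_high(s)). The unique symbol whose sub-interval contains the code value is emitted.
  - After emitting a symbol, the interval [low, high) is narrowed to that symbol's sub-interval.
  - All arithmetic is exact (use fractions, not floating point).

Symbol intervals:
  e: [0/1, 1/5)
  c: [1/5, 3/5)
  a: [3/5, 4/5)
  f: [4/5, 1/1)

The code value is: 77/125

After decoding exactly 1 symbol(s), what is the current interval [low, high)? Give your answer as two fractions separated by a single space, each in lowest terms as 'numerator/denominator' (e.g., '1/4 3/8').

Answer: 3/5 4/5

Derivation:
Step 1: interval [0/1, 1/1), width = 1/1 - 0/1 = 1/1
  'e': [0/1 + 1/1*0/1, 0/1 + 1/1*1/5) = [0/1, 1/5)
  'c': [0/1 + 1/1*1/5, 0/1 + 1/1*3/5) = [1/5, 3/5)
  'a': [0/1 + 1/1*3/5, 0/1 + 1/1*4/5) = [3/5, 4/5) <- contains code 77/125
  'f': [0/1 + 1/1*4/5, 0/1 + 1/1*1/1) = [4/5, 1/1)
  emit 'a', narrow to [3/5, 4/5)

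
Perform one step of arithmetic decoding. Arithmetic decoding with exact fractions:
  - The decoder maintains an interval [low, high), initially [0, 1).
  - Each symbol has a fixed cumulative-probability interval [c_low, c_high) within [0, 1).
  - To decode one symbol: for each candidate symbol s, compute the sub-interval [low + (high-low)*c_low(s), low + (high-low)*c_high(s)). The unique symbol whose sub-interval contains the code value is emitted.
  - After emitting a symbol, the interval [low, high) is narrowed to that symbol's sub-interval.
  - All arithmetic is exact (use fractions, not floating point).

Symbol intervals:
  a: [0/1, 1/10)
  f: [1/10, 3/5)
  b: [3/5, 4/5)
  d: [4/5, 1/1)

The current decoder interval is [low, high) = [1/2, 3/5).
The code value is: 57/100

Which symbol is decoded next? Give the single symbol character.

Interval width = high − low = 3/5 − 1/2 = 1/10
Scaled code = (code − low) / width = (57/100 − 1/2) / 1/10 = 7/10
  a: [0/1, 1/10) 
  f: [1/10, 3/5) 
  b: [3/5, 4/5) ← scaled code falls here ✓
  d: [4/5, 1/1) 

Answer: b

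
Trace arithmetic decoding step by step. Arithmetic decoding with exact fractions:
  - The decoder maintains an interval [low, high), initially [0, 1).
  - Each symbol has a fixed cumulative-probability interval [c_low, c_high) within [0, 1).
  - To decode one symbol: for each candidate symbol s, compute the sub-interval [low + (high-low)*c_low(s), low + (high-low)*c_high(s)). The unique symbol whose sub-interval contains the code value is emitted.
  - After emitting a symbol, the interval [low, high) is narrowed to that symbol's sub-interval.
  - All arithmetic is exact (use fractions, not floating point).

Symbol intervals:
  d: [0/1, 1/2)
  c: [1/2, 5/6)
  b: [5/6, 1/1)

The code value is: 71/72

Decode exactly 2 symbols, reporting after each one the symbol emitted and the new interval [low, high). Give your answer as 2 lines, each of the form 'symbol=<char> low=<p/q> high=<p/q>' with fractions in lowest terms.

Answer: symbol=b low=5/6 high=1/1
symbol=b low=35/36 high=1/1

Derivation:
Step 1: interval [0/1, 1/1), width = 1/1 - 0/1 = 1/1
  'd': [0/1 + 1/1*0/1, 0/1 + 1/1*1/2) = [0/1, 1/2)
  'c': [0/1 + 1/1*1/2, 0/1 + 1/1*5/6) = [1/2, 5/6)
  'b': [0/1 + 1/1*5/6, 0/1 + 1/1*1/1) = [5/6, 1/1) <- contains code 71/72
  emit 'b', narrow to [5/6, 1/1)
Step 2: interval [5/6, 1/1), width = 1/1 - 5/6 = 1/6
  'd': [5/6 + 1/6*0/1, 5/6 + 1/6*1/2) = [5/6, 11/12)
  'c': [5/6 + 1/6*1/2, 5/6 + 1/6*5/6) = [11/12, 35/36)
  'b': [5/6 + 1/6*5/6, 5/6 + 1/6*1/1) = [35/36, 1/1) <- contains code 71/72
  emit 'b', narrow to [35/36, 1/1)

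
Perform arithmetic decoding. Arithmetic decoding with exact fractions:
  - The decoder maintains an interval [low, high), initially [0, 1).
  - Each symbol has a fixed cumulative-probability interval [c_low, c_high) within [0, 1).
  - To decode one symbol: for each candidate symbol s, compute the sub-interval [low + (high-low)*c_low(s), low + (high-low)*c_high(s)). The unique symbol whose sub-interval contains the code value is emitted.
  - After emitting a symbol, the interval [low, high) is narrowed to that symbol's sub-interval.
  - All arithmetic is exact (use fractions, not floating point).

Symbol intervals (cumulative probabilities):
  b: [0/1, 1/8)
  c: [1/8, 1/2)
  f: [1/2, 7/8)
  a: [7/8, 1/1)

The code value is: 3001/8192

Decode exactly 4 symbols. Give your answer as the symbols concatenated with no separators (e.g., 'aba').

Answer: cfcf

Derivation:
Step 1: interval [0/1, 1/1), width = 1/1 - 0/1 = 1/1
  'b': [0/1 + 1/1*0/1, 0/1 + 1/1*1/8) = [0/1, 1/8)
  'c': [0/1 + 1/1*1/8, 0/1 + 1/1*1/2) = [1/8, 1/2) <- contains code 3001/8192
  'f': [0/1 + 1/1*1/2, 0/1 + 1/1*7/8) = [1/2, 7/8)
  'a': [0/1 + 1/1*7/8, 0/1 + 1/1*1/1) = [7/8, 1/1)
  emit 'c', narrow to [1/8, 1/2)
Step 2: interval [1/8, 1/2), width = 1/2 - 1/8 = 3/8
  'b': [1/8 + 3/8*0/1, 1/8 + 3/8*1/8) = [1/8, 11/64)
  'c': [1/8 + 3/8*1/8, 1/8 + 3/8*1/2) = [11/64, 5/16)
  'f': [1/8 + 3/8*1/2, 1/8 + 3/8*7/8) = [5/16, 29/64) <- contains code 3001/8192
  'a': [1/8 + 3/8*7/8, 1/8 + 3/8*1/1) = [29/64, 1/2)
  emit 'f', narrow to [5/16, 29/64)
Step 3: interval [5/16, 29/64), width = 29/64 - 5/16 = 9/64
  'b': [5/16 + 9/64*0/1, 5/16 + 9/64*1/8) = [5/16, 169/512)
  'c': [5/16 + 9/64*1/8, 5/16 + 9/64*1/2) = [169/512, 49/128) <- contains code 3001/8192
  'f': [5/16 + 9/64*1/2, 5/16 + 9/64*7/8) = [49/128, 223/512)
  'a': [5/16 + 9/64*7/8, 5/16 + 9/64*1/1) = [223/512, 29/64)
  emit 'c', narrow to [169/512, 49/128)
Step 4: interval [169/512, 49/128), width = 49/128 - 169/512 = 27/512
  'b': [169/512 + 27/512*0/1, 169/512 + 27/512*1/8) = [169/512, 1379/4096)
  'c': [169/512 + 27/512*1/8, 169/512 + 27/512*1/2) = [1379/4096, 365/1024)
  'f': [169/512 + 27/512*1/2, 169/512 + 27/512*7/8) = [365/1024, 1541/4096) <- contains code 3001/8192
  'a': [169/512 + 27/512*7/8, 169/512 + 27/512*1/1) = [1541/4096, 49/128)
  emit 'f', narrow to [365/1024, 1541/4096)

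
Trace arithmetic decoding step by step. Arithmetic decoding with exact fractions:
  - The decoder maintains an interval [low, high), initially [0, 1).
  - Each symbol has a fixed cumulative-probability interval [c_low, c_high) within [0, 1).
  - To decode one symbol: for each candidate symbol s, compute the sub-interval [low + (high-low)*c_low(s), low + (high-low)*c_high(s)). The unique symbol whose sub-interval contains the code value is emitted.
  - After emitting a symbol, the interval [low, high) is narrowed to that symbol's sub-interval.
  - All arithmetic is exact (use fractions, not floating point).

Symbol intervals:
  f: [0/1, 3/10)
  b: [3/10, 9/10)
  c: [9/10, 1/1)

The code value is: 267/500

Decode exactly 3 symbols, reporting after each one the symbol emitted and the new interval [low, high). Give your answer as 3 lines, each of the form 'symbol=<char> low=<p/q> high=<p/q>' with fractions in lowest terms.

Answer: symbol=b low=3/10 high=9/10
symbol=b low=12/25 high=21/25
symbol=f low=12/25 high=147/250

Derivation:
Step 1: interval [0/1, 1/1), width = 1/1 - 0/1 = 1/1
  'f': [0/1 + 1/1*0/1, 0/1 + 1/1*3/10) = [0/1, 3/10)
  'b': [0/1 + 1/1*3/10, 0/1 + 1/1*9/10) = [3/10, 9/10) <- contains code 267/500
  'c': [0/1 + 1/1*9/10, 0/1 + 1/1*1/1) = [9/10, 1/1)
  emit 'b', narrow to [3/10, 9/10)
Step 2: interval [3/10, 9/10), width = 9/10 - 3/10 = 3/5
  'f': [3/10 + 3/5*0/1, 3/10 + 3/5*3/10) = [3/10, 12/25)
  'b': [3/10 + 3/5*3/10, 3/10 + 3/5*9/10) = [12/25, 21/25) <- contains code 267/500
  'c': [3/10 + 3/5*9/10, 3/10 + 3/5*1/1) = [21/25, 9/10)
  emit 'b', narrow to [12/25, 21/25)
Step 3: interval [12/25, 21/25), width = 21/25 - 12/25 = 9/25
  'f': [12/25 + 9/25*0/1, 12/25 + 9/25*3/10) = [12/25, 147/250) <- contains code 267/500
  'b': [12/25 + 9/25*3/10, 12/25 + 9/25*9/10) = [147/250, 201/250)
  'c': [12/25 + 9/25*9/10, 12/25 + 9/25*1/1) = [201/250, 21/25)
  emit 'f', narrow to [12/25, 147/250)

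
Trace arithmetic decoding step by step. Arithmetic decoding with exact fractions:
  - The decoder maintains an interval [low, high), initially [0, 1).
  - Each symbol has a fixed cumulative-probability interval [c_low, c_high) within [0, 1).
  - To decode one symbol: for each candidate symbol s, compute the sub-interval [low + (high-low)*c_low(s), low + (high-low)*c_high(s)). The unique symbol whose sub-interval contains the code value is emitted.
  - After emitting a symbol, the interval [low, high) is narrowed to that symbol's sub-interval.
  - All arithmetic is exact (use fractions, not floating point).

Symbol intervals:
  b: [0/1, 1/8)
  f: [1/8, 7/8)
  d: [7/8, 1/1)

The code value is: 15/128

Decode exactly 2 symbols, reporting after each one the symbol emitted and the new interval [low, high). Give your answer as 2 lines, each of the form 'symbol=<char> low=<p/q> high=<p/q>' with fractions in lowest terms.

Step 1: interval [0/1, 1/1), width = 1/1 - 0/1 = 1/1
  'b': [0/1 + 1/1*0/1, 0/1 + 1/1*1/8) = [0/1, 1/8) <- contains code 15/128
  'f': [0/1 + 1/1*1/8, 0/1 + 1/1*7/8) = [1/8, 7/8)
  'd': [0/1 + 1/1*7/8, 0/1 + 1/1*1/1) = [7/8, 1/1)
  emit 'b', narrow to [0/1, 1/8)
Step 2: interval [0/1, 1/8), width = 1/8 - 0/1 = 1/8
  'b': [0/1 + 1/8*0/1, 0/1 + 1/8*1/8) = [0/1, 1/64)
  'f': [0/1 + 1/8*1/8, 0/1 + 1/8*7/8) = [1/64, 7/64)
  'd': [0/1 + 1/8*7/8, 0/1 + 1/8*1/1) = [7/64, 1/8) <- contains code 15/128
  emit 'd', narrow to [7/64, 1/8)

Answer: symbol=b low=0/1 high=1/8
symbol=d low=7/64 high=1/8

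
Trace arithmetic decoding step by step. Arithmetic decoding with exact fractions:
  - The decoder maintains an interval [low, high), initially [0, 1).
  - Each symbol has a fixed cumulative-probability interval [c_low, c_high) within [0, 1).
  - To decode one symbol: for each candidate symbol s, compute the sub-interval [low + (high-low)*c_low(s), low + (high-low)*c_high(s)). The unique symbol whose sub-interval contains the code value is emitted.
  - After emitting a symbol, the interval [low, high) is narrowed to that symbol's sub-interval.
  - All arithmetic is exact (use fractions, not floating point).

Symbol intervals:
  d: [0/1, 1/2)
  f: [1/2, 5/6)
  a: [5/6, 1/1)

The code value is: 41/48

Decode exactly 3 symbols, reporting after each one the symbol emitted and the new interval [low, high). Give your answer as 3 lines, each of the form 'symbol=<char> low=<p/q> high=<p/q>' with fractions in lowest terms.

Step 1: interval [0/1, 1/1), width = 1/1 - 0/1 = 1/1
  'd': [0/1 + 1/1*0/1, 0/1 + 1/1*1/2) = [0/1, 1/2)
  'f': [0/1 + 1/1*1/2, 0/1 + 1/1*5/6) = [1/2, 5/6)
  'a': [0/1 + 1/1*5/6, 0/1 + 1/1*1/1) = [5/6, 1/1) <- contains code 41/48
  emit 'a', narrow to [5/6, 1/1)
Step 2: interval [5/6, 1/1), width = 1/1 - 5/6 = 1/6
  'd': [5/6 + 1/6*0/1, 5/6 + 1/6*1/2) = [5/6, 11/12) <- contains code 41/48
  'f': [5/6 + 1/6*1/2, 5/6 + 1/6*5/6) = [11/12, 35/36)
  'a': [5/6 + 1/6*5/6, 5/6 + 1/6*1/1) = [35/36, 1/1)
  emit 'd', narrow to [5/6, 11/12)
Step 3: interval [5/6, 11/12), width = 11/12 - 5/6 = 1/12
  'd': [5/6 + 1/12*0/1, 5/6 + 1/12*1/2) = [5/6, 7/8) <- contains code 41/48
  'f': [5/6 + 1/12*1/2, 5/6 + 1/12*5/6) = [7/8, 65/72)
  'a': [5/6 + 1/12*5/6, 5/6 + 1/12*1/1) = [65/72, 11/12)
  emit 'd', narrow to [5/6, 7/8)

Answer: symbol=a low=5/6 high=1/1
symbol=d low=5/6 high=11/12
symbol=d low=5/6 high=7/8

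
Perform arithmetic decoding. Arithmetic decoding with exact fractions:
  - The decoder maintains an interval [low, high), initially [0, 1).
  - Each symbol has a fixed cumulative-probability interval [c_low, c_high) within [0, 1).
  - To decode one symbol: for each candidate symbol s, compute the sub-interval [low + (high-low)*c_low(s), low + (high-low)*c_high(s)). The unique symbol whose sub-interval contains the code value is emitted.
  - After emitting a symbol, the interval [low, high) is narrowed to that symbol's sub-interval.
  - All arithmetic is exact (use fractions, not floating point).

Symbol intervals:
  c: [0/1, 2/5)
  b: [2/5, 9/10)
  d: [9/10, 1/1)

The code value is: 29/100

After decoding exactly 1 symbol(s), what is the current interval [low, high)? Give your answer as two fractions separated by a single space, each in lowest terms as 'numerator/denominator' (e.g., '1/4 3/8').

Answer: 0/1 2/5

Derivation:
Step 1: interval [0/1, 1/1), width = 1/1 - 0/1 = 1/1
  'c': [0/1 + 1/1*0/1, 0/1 + 1/1*2/5) = [0/1, 2/5) <- contains code 29/100
  'b': [0/1 + 1/1*2/5, 0/1 + 1/1*9/10) = [2/5, 9/10)
  'd': [0/1 + 1/1*9/10, 0/1 + 1/1*1/1) = [9/10, 1/1)
  emit 'c', narrow to [0/1, 2/5)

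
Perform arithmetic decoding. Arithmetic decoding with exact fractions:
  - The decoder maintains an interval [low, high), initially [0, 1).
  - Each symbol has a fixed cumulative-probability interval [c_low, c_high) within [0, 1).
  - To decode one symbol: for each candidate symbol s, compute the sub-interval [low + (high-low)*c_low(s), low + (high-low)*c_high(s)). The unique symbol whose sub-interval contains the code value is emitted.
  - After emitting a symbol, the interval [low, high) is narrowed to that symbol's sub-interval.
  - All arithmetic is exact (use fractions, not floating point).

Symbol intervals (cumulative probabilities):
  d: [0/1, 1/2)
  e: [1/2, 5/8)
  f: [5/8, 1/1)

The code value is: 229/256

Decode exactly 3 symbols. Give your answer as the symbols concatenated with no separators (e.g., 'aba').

Answer: ffd

Derivation:
Step 1: interval [0/1, 1/1), width = 1/1 - 0/1 = 1/1
  'd': [0/1 + 1/1*0/1, 0/1 + 1/1*1/2) = [0/1, 1/2)
  'e': [0/1 + 1/1*1/2, 0/1 + 1/1*5/8) = [1/2, 5/8)
  'f': [0/1 + 1/1*5/8, 0/1 + 1/1*1/1) = [5/8, 1/1) <- contains code 229/256
  emit 'f', narrow to [5/8, 1/1)
Step 2: interval [5/8, 1/1), width = 1/1 - 5/8 = 3/8
  'd': [5/8 + 3/8*0/1, 5/8 + 3/8*1/2) = [5/8, 13/16)
  'e': [5/8 + 3/8*1/2, 5/8 + 3/8*5/8) = [13/16, 55/64)
  'f': [5/8 + 3/8*5/8, 5/8 + 3/8*1/1) = [55/64, 1/1) <- contains code 229/256
  emit 'f', narrow to [55/64, 1/1)
Step 3: interval [55/64, 1/1), width = 1/1 - 55/64 = 9/64
  'd': [55/64 + 9/64*0/1, 55/64 + 9/64*1/2) = [55/64, 119/128) <- contains code 229/256
  'e': [55/64 + 9/64*1/2, 55/64 + 9/64*5/8) = [119/128, 485/512)
  'f': [55/64 + 9/64*5/8, 55/64 + 9/64*1/1) = [485/512, 1/1)
  emit 'd', narrow to [55/64, 119/128)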